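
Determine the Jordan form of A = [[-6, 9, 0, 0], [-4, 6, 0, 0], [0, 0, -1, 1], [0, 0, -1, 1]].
J = [[0, 1, 0, 0], [0, 0, 0, 0], [0, 0, 0, 1], [0, 0, 0, 0]]

The characteristic polynomial is det(xI - A) = x^4, so the eigenvalues are 0 (algebraic multiplicity 4).

For λ = 0: rank(A) = 2, rank(A^2) = 0. The eigenspace has dimension 4 - 2 = 2, so there are 2 Jordan blocks; the rank sequence gives block sizes [2, 2].

Assembling the blocks gives the Jordan form J above.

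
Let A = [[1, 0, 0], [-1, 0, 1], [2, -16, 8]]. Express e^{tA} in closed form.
A has Jordan form J = [[1, 0, 0], [0, 4, 1], [0, 0, 4]] with A = PJP^{-1}, so e^{tA} = P e^{tJ} P^{-1}.

For a Jordan block J_k(λ), e^{tJ_k(λ)} = e^{λt} · (I + tN + t^2 N^2/2! + ... + t^{k-1} N^{k-1}/(k-1)!) where N is the nilpotent superdiagonal part.

Assembling the blocks and conjugating back gives the entries of e^{tA} as shown above.

e^{tA} = [[e^{t}, 0, 0], [2*t*e^{4*t} - e^{4*t} + e^{t}, (1 - 4*t)*e^{4*t}, t*e^{4*t}], [2*(4*t*e^{3*t} - e^{3*t} + 1)*e^{t}, -16*t*e^{4*t}, (4*t + 1)*e^{4*t}]]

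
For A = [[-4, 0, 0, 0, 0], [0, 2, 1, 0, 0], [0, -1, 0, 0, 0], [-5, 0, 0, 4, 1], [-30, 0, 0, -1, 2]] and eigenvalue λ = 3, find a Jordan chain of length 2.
v_1 = [[0, 0, 0, 0, 1]]^T, v_2 = [[0, 0, 0, 1, -1]]^T

We seek v_1 ∈ ker((A - 3I)^2) \ ker(A - 3I), then set v_{i+1} = (A - 3I) v_i.

One such chain is v_1 = [[0, 0, 0, 0, 1]]^T, v_2 = [[0, 0, 0, 1, -1]]^T. Check: (A - 3I) v_2 = [[0, 0, 0, 0, 0]]^T = 0.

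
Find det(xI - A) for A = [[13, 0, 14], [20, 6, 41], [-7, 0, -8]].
χ_A(x) = (x - 6)^2(x + 1)

xI - A = [[x - 13, 0, -14], [-20, x - 6, -41], [7, 0, x + 8]].

Expanding det(xI - A) along the first row:
det(xI - A) = + (x - 13)·det([[x - 6, -41], [0, x + 8]]) - (0)·det([[-20, -41], [7, x + 8]]) + (-14)·det([[-20, x - 6], [7, 0]]).

Evaluating gives χ_A(x) = x^3 - 11x^2 + 24x + 36 = (x - 6)^2(x + 1).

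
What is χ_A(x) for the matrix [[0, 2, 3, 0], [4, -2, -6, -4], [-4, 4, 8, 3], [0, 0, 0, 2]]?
xI - A = [[x, -2, -3, 0], [-4, x + 2, 6, 4], [4, -4, x - 8, -3], [0, 0, 0, x - 2]].

Expanding det(xI - A) along the first row:
det(xI - A) = + (x)·det([[x + 2, 6, 4], [-4, x - 8, -3], [0, 0, x - 2]]) - (-2)·det([[-4, 6, 4], [4, x - 8, -3], [0, 0, x - 2]]) + (-3)·det([[-4, x + 2, 4], [4, -4, -3], [0, 0, x - 2]]) - (0)·det([[-4, x + 2, 6], [4, -4, x - 8], [0, 0, 0]]).

Evaluating gives χ_A(x) = x^4 - 8x^3 + 24x^2 - 32x + 16 = (x - 2)^4.

χ_A(x) = (x - 2)^4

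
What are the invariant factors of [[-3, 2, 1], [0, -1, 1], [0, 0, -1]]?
(x + 1)^2(x + 3)

The Jordan structure of A has elementary divisors (x + 3), (x + 1)^2. Arranging the block sizes at each eigenvalue in decreasing order and taking row products gives the invariant factors.

Invariant factors (smallest first, each dividing the next): (x + 1)^2(x + 3).

Check: the last factor (x + 1)^2(x + 3) is the minimal polynomial, and the product (x + 1)^2(x + 3) is the characteristic polynomial.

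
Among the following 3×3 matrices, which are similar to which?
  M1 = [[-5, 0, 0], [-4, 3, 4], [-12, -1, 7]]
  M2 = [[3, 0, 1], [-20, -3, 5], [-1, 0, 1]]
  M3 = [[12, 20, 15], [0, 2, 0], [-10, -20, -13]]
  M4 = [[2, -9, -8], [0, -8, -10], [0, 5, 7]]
Characteristic polynomials: χ_{M1} = (x - 5)^2(x + 5), χ_{M2} = (x - 2)^2(x + 3), χ_{M3} = (x - 2)^2(x + 3), χ_{M4} = (x - 2)^2(x + 3).

{M1}: invariant factors (x - 5)^2(x + 5).

{M2, M4}: invariant factors (x - 2)^2(x + 3).

{M3}: invariant factors x - 2, (x - 2)(x + 3).

Matrices are similar if and only if their invariant-factor lists agree; the partition into similarity classes is {M1}, {M2, M4}, {M3}.

3 classes: {M1}, {M2, M4}, {M3}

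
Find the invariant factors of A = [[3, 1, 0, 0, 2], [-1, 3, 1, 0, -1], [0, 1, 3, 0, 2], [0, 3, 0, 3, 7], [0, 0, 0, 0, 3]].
(x - 3)^2, (x - 3)^3

The Jordan structure of A has elementary divisors (x - 3)^3, (x - 3)^2. Arranging the block sizes at each eigenvalue in decreasing order and taking row products gives the invariant factors.

Invariant factors (smallest first, each dividing the next): (x - 3)^2, (x - 3)^3.

Check: the last factor (x - 3)^3 is the minimal polynomial, and the product (x - 3)^5 is the characteristic polynomial.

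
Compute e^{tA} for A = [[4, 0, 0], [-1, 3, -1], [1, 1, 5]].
A has Jordan form J = [[4, 1, 0], [0, 4, 0], [0, 0, 4]] with A = PJP^{-1}, so e^{tA} = P e^{tJ} P^{-1}.

For a Jordan block J_k(λ), e^{tJ_k(λ)} = e^{λt} · (I + tN + t^2 N^2/2! + ... + t^{k-1} N^{k-1}/(k-1)!) where N is the nilpotent superdiagonal part.

Assembling the blocks and conjugating back gives the entries of e^{tA} as shown above.

e^{tA} = [[e^{4*t}, 0, 0], [-t*e^{4*t}, (1 - t)*e^{4*t}, -t*e^{4*t}], [t*e^{4*t}, t*e^{4*t}, (t + 1)*e^{4*t}]]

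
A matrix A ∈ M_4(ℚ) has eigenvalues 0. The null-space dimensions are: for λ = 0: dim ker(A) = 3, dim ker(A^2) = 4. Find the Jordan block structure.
Jordan blocks: (0, 2), (0, 1), (0, 1)

λ = 0: successive nullity increments [3, 1] count blocks of size ≥ k; block sizes are [2, 1, 1].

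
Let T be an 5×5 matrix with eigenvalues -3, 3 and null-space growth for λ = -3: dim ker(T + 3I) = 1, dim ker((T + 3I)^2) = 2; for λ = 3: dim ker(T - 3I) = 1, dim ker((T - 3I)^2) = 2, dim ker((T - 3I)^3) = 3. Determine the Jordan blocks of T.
λ = -3: successive nullity increments [1, 1] count blocks of size ≥ k; block sizes are [2].
λ = 3: successive nullity increments [1, 1, 1] count blocks of size ≥ k; block sizes are [3].

Jordan blocks: (-3, 2), (3, 3)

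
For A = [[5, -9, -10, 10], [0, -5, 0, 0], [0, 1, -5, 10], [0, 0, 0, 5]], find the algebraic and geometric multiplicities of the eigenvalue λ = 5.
The characteristic polynomial is (x - 5)^2(x + 5)^2, so the factor x - 5 appears with exponent 2: the algebraic multiplicity is 2.

rank(A - 5I) = 2, so the eigenspace has dimension 4 - 2 = 2: the geometric multiplicity is 2.

algebraic multiplicity 2, geometric multiplicity 2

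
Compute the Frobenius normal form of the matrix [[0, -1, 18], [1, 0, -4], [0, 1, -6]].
R = [[0, 0, 12], [1, 0, -5], [0, 1, -6]]

The invariant factors of A (the non-unit diagonal entries of the Smith normal form of xI - A over ℚ[x]) are (x - 1)(x + 3)(x + 4), each dividing the next. The characteristic polynomial is their product, (x - 1)(x + 3)(x + 4).

The rational canonical form is the block-diagonal matrix of companion matrices C(f_i):
R = [[0, 0, 12], [1, 0, -5], [0, 1, -6]].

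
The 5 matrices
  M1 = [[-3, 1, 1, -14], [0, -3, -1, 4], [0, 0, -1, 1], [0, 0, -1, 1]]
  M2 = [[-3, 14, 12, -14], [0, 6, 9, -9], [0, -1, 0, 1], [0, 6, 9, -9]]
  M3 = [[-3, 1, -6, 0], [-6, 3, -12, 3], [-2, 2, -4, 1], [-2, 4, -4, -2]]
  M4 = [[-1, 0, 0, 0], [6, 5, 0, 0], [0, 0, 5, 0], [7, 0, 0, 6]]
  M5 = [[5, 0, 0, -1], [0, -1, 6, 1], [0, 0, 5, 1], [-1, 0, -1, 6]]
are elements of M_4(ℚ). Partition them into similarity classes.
4 classes: {M1, M3}, {M2}, {M4}, {M5}

Characteristic polynomials: χ_{M1} = x^2(x + 3)^2, χ_{M2} = x^2(x + 3)^2, χ_{M3} = x^2(x + 3)^2, χ_{M4} = (x - 6)(x - 5)^2(x + 1), χ_{M5} = (x - 6)(x - 5)^2(x + 1).

{M1, M3}: invariant factors x^2(x + 3)^2.

{M2}: invariant factors x + 3, x^2(x + 3).

{M4}: invariant factors x - 5, (x - 6)(x - 5)(x + 1).

{M5}: invariant factors (x - 6)(x - 5)^2(x + 1).

Matrices are similar if and only if their invariant-factor lists agree; the partition into similarity classes is {M1, M3}, {M2}, {M4}, {M5}.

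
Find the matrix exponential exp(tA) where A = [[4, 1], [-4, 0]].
A has Jordan form J = [[2, 1], [0, 2]] with A = PJP^{-1}, so e^{tA} = P e^{tJ} P^{-1}.

For a Jordan block J_k(λ), e^{tJ_k(λ)} = e^{λt} · (I + tN + t^2 N^2/2! + ... + t^{k-1} N^{k-1}/(k-1)!) where N is the nilpotent superdiagonal part.

Assembling the blocks and conjugating back gives the entries of e^{tA} as shown above.

e^{tA} = [[(2*t + 1)*e^{2*t}, t*e^{2*t}], [-4*t*e^{2*t}, (1 - 2*t)*e^{2*t}]]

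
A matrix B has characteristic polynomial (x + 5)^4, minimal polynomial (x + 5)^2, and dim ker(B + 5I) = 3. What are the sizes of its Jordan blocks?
Jordan blocks: (-5, 2), (-5, 1), (-5, 1)

λ = -5: algebraic multiplicity 4 (exponent in χ_B), largest block size 2 (exponent in m_B), 3 blocks (geometric multiplicity). These force block sizes [2, 1, 1].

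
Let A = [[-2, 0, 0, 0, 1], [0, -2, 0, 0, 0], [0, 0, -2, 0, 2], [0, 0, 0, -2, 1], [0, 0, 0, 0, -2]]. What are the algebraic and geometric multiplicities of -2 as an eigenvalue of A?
algebraic multiplicity 5, geometric multiplicity 4

The characteristic polynomial is (x + 2)^5, so the factor x + 2 appears with exponent 5: the algebraic multiplicity is 5.

rank(A + 2I) = 1, so the eigenspace has dimension 5 - 1 = 4: the geometric multiplicity is 4.

Since 4 < 5, A is not diagonalizable.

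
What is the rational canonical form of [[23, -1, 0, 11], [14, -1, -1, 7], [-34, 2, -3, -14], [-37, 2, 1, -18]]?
The invariant factors of A (the non-unit diagonal entries of the Smith normal form of xI - A over ℚ[x]) are x(x - 2)^2(x + 3), each dividing the next. The characteristic polynomial is their product, x(x - 2)^2(x + 3).

The rational canonical form is the block-diagonal matrix of companion matrices C(f_i):
R = [[0, 0, 0, 0], [1, 0, 0, -12], [0, 1, 0, 8], [0, 0, 1, 1]].

R = [[0, 0, 0, 0], [1, 0, 0, -12], [0, 1, 0, 8], [0, 0, 1, 1]]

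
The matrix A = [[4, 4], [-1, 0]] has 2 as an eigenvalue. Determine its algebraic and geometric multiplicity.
The characteristic polynomial is (x - 2)^2, so the factor x - 2 appears with exponent 2: the algebraic multiplicity is 2.

rank(A - 2I) = 1, so the eigenspace has dimension 2 - 1 = 1: the geometric multiplicity is 1.

Since 1 < 2, A is not diagonalizable.

algebraic multiplicity 2, geometric multiplicity 1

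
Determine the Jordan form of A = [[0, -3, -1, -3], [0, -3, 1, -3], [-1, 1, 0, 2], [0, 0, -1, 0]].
J = [[-3, 0, 0, 0], [0, 0, 1, 0], [0, 0, 0, 1], [0, 0, 0, 0]]

The characteristic polynomial is det(xI - A) = x^3(x + 3), so the eigenvalues are -3 (algebraic multiplicity 1), 0 (algebraic multiplicity 3).

For λ = -3: algebraic multiplicity 1 gives one 1×1 block.

For λ = 0: rank(A) = 3, rank(A^2) = 2, rank(A^3) = 1. The eigenspace has dimension 4 - 3 = 1, so there is 1 Jordan block; the rank sequence gives block sizes [3].

Assembling the blocks gives the Jordan form J above.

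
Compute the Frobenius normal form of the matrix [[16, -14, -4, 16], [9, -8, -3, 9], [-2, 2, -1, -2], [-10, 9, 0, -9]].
R = [[0, 0, 0, -6], [1, 0, 0, -11], [0, 1, 0, -4], [0, 0, 1, -2]]

The invariant factors of A (the non-unit diagonal entries of the Smith normal form of xI - A over ℚ[x]) are (x + 2)(x^3 + 4x + 3), each dividing the next. The characteristic polynomial is their product, (x + 2)(x^3 + 4x + 3).

The rational canonical form is the block-diagonal matrix of companion matrices C(f_i):
R = [[0, 0, 0, -6], [1, 0, 0, -11], [0, 1, 0, -4], [0, 0, 1, -2]].

Note the characteristic polynomial does not split into linear factors over ℚ, so A has no Jordan form over ℚ; the rational canonical form exists over any field.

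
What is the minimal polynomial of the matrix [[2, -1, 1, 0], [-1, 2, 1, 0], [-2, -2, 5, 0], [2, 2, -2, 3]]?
m_A(x) = (x - 3)^2

The characteristic polynomial factors as (x - 3)^4. The minimal polynomial is ∏(x - λ)^{k_λ} where k_λ is the size of the largest Jordan block at λ.

For λ = 3: rank(A - 3I) = 1, and the largest Jordan block has size 2 (the smallest k with rank((A - 3I)^k) = rank((A - 3I)^(k+1))).

So m_A(x) = (x - 3)^2.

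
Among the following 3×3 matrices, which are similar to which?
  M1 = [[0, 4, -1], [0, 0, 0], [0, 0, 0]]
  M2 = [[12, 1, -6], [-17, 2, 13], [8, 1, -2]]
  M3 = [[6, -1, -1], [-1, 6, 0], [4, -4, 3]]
Characteristic polynomials: χ_{M1} = x^3, χ_{M2} = (x - 4)^3, χ_{M3} = (x - 5)^3.

{M1}: invariant factors x, x^2.

{M2}: invariant factors (x - 4)^3.

{M3}: invariant factors (x - 5)^3.

Matrices are similar if and only if their invariant-factor lists agree; the partition into similarity classes is {M1}, {M2}, {M3}.

3 classes: {M1}, {M2}, {M3}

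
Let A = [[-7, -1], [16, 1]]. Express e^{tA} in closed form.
A has Jordan form J = [[-3, 1], [0, -3]] with A = PJP^{-1}, so e^{tA} = P e^{tJ} P^{-1}.

For a Jordan block J_k(λ), e^{tJ_k(λ)} = e^{λt} · (I + tN + t^2 N^2/2! + ... + t^{k-1} N^{k-1}/(k-1)!) where N is the nilpotent superdiagonal part.

Assembling the blocks and conjugating back gives the entries of e^{tA} as shown above.

e^{tA} = [[(1 - 4*t)*e^{-3*t}, -t*e^{-3*t}], [16*t*e^{-3*t}, (4*t + 1)*e^{-3*t}]]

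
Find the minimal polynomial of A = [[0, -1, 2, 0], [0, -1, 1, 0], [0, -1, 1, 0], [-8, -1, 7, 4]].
The characteristic polynomial factors as x^3(x - 4). The minimal polynomial is ∏(x - λ)^{k_λ} where k_λ is the size of the largest Jordan block at λ.

For λ = 0: rank(A) = 3, and the largest Jordan block has size 3 (the smallest k with rank(A^k) = rank(A^(k+1))).
For λ = 4: rank(A - 4I) = 3, and the largest Jordan block has size 1 (the smallest k with rank((A - 4I)^k) = rank((A - 4I)^(k+1))).

So m_A(x) = x^3(x - 4).

m_A(x) = x^3(x - 4)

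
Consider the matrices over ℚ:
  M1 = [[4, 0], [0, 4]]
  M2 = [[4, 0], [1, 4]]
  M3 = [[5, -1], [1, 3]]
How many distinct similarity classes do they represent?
Characteristic polynomials: χ_{M1} = (x - 4)^2, χ_{M2} = (x - 4)^2, χ_{M3} = (x - 4)^2.

{M1}: invariant factors x - 4, x - 4.

{M2, M3}: invariant factors (x - 4)^2.

Matrices are similar if and only if their invariant-factor lists agree; the partition into similarity classes is {M1}, {M2, M3}.

2 classes: {M1}, {M2, M3}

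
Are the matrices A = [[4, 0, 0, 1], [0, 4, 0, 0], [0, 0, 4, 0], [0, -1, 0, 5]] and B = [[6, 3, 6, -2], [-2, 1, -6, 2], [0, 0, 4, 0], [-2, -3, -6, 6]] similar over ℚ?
No.

Both have characteristic polynomial (x - 5)(x - 4)^3, but the minimal polynomial of A is (x - 5)(x - 4)^2 while the minimal polynomial of B is (x - 5)(x - 4). The minimal polynomial is a similarity invariant, so A and B are not similar.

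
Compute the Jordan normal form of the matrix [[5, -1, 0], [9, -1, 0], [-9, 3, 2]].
The characteristic polynomial is det(xI - A) = (x - 2)^3, so the eigenvalues are 2 (algebraic multiplicity 3).

For λ = 2: rank(A - 2I) = 1, rank((A - 2I)^2) = 0. The eigenspace has dimension 3 - 1 = 2, so there are 2 Jordan blocks; the rank sequence gives block sizes [2, 1].

Assembling the blocks gives the Jordan form J above.

J = [[2, 1, 0], [0, 2, 0], [0, 0, 2]]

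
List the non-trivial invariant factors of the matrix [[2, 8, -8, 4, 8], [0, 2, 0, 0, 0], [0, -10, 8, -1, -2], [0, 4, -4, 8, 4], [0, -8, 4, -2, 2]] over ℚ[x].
(x - 6)(x - 2), (x - 6)^2(x - 2)

The Jordan structure of A has elementary divisors (x - 2), (x - 2), (x - 6)^2, (x - 6). Arranging the block sizes at each eigenvalue in decreasing order and taking row products gives the invariant factors.

Invariant factors (smallest first, each dividing the next): (x - 6)(x - 2), (x - 6)^2(x - 2).

Check: the last factor (x - 6)^2(x - 2) is the minimal polynomial, and the product (x - 6)^3(x - 2)^2 is the characteristic polynomial.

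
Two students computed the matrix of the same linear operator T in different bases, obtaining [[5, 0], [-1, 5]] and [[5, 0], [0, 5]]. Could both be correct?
Both have characteristic polynomial (x - 5)^2, but the minimal polynomial of A is (x - 5)^2 while the minimal polynomial of B is x - 5. The minimal polynomial is a similarity invariant, so A and B are not similar.

No.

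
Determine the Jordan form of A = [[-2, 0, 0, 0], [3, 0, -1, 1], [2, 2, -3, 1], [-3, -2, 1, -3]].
J = [[-2, 1, 0, 0], [0, -2, 1, 0], [0, 0, -2, 0], [0, 0, 0, -2]]

The characteristic polynomial is det(xI - A) = (x + 2)^4, so the eigenvalues are -2 (algebraic multiplicity 4).

For λ = -2: rank(A + 2I) = 2, rank((A + 2I)^2) = 1, rank((A + 2I)^3) = 0. The eigenspace has dimension 4 - 2 = 2, so there are 2 Jordan blocks; the rank sequence gives block sizes [3, 1].

Assembling the blocks gives the Jordan form J above.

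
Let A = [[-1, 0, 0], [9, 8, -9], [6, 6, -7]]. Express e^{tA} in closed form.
A has Jordan form J = [[-1, 0, 0], [0, -1, 0], [0, 0, 2]] with A = PJP^{-1}, so e^{tA} = P e^{tJ} P^{-1}.

For a Jordan block J_k(λ), e^{tJ_k(λ)} = e^{λt} · (I + tN + t^2 N^2/2! + ... + t^{k-1} N^{k-1}/(k-1)!) where N is the nilpotent superdiagonal part.

Assembling the blocks and conjugating back gives the entries of e^{tA} as shown above.

e^{tA} = [[e^{-t}, 0, 0], [(3*e^{3*t} - 3)*e^{-t}, (3*e^{3*t} - 2)*e^{-t}, 3*(1 - e^{3*t})*e^{-t}], [(2*e^{3*t} - 2)*e^{-t}, (2*e^{3*t} - 2)*e^{-t}, (3 - 2*e^{3*t})*e^{-t}]]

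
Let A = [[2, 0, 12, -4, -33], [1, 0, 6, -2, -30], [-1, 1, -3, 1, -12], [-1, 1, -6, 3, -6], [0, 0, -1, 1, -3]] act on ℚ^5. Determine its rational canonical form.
The invariant factors of A (the non-unit diagonal entries of the Smith normal form of xI - A over ℚ[x]) are (x + 3)(x^2 - x - 3)^2, each dividing the next. The characteristic polynomial is their product, (x + 3)(x^2 - x - 3)^2.

The rational canonical form is the block-diagonal matrix of companion matrices C(f_i):
R = [[0, 0, 0, 0, -27], [1, 0, 0, 0, -27], [0, 1, 0, 0, 9], [0, 0, 1, 0, 11], [0, 0, 0, 1, -1]].

Note the characteristic polynomial does not split into linear factors over ℚ, so A has no Jordan form over ℚ; the rational canonical form exists over any field.

R = [[0, 0, 0, 0, -27], [1, 0, 0, 0, -27], [0, 1, 0, 0, 9], [0, 0, 1, 0, 11], [0, 0, 0, 1, -1]]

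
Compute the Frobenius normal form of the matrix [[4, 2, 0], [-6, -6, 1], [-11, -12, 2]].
R = [[0, 0, 2], [1, 0, 4], [0, 1, 0]]

The invariant factors of A (the non-unit diagonal entries of the Smith normal form of xI - A over ℚ[x]) are x^3 - 4x - 2, each dividing the next. The characteristic polynomial is their product, x^3 - 4x - 2.

The rational canonical form is the block-diagonal matrix of companion matrices C(f_i):
R = [[0, 0, 2], [1, 0, 4], [0, 1, 0]].

Note the characteristic polynomial does not split into linear factors over ℚ, so A has no Jordan form over ℚ; the rational canonical form exists over any field.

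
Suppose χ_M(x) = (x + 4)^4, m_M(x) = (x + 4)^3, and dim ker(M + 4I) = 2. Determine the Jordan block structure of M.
Jordan blocks: (-4, 3), (-4, 1)

λ = -4: algebraic multiplicity 4 (exponent in χ_M), largest block size 3 (exponent in m_M), 2 blocks (geometric multiplicity). These force block sizes [3, 1].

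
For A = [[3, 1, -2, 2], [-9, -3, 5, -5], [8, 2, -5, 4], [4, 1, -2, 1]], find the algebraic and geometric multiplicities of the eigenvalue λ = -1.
The characteristic polynomial is (x + 1)^4, so the factor x + 1 appears with exponent 4: the algebraic multiplicity is 4.

rank(A + I) = 2, so the eigenspace has dimension 4 - 2 = 2: the geometric multiplicity is 2.

Since 2 < 4, A is not diagonalizable.

algebraic multiplicity 4, geometric multiplicity 2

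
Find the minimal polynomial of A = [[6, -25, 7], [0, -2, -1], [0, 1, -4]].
m_A(x) = (x - 6)(x + 3)^2

The characteristic polynomial factors as (x - 6)(x + 3)^2. The minimal polynomial is ∏(x - λ)^{k_λ} where k_λ is the size of the largest Jordan block at λ.

For λ = -3: rank(A + 3I) = 2, and the largest Jordan block has size 2 (the smallest k with rank((A + 3I)^k) = rank((A + 3I)^(k+1))).
For λ = 6: rank(A - 6I) = 2, and the largest Jordan block has size 1 (the smallest k with rank((A - 6I)^k) = rank((A - 6I)^(k+1))).

So m_A(x) = (x - 6)(x + 3)^2.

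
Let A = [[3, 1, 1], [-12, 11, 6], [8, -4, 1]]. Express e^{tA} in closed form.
A has Jordan form J = [[5, 1, 0], [0, 5, 0], [0, 0, 5]] with A = PJP^{-1}, so e^{tA} = P e^{tJ} P^{-1}.

For a Jordan block J_k(λ), e^{tJ_k(λ)} = e^{λt} · (I + tN + t^2 N^2/2! + ... + t^{k-1} N^{k-1}/(k-1)!) where N is the nilpotent superdiagonal part.

Assembling the blocks and conjugating back gives the entries of e^{tA} as shown above.

e^{tA} = [[(1 - 2*t)*e^{5*t}, t*e^{5*t}, t*e^{5*t}], [-12*t*e^{5*t}, (6*t + 1)*e^{5*t}, 6*t*e^{5*t}], [8*t*e^{5*t}, -4*t*e^{5*t}, (1 - 4*t)*e^{5*t}]]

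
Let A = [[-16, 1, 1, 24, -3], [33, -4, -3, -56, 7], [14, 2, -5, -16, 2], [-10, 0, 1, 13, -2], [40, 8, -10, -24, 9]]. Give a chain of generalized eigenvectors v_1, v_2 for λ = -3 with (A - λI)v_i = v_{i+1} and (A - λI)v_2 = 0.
v_1 = [[0, 1, 1, 0, 0]]^T, v_2 = [[2, -4, 0, 1, -2]]^T

We seek v_1 ∈ ker((A + 3I)^2) \ ker(A + 3I), then set v_{i+1} = (A + 3I) v_i.

One such chain is v_1 = [[0, 1, 1, 0, 0]]^T, v_2 = [[2, -4, 0, 1, -2]]^T. Check: (A + 3I) v_2 = [[0, 0, 0, 0, 0]]^T = 0.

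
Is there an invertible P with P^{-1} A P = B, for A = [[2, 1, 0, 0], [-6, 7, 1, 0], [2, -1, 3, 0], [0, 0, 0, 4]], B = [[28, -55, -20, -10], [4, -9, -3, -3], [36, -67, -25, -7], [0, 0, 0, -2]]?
trace(A) = 16 but trace(B) = -8. The trace is a similarity invariant, so A and B are not similar.

No.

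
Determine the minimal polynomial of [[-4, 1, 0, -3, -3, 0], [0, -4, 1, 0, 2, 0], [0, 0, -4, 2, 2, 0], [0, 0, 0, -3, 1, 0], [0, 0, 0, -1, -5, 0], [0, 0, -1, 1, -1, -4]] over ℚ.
The characteristic polynomial factors as (x + 4)^6. The minimal polynomial is ∏(x - λ)^{k_λ} where k_λ is the size of the largest Jordan block at λ.

For λ = -4: rank(A + 4I) = 3, and the largest Jordan block has size 3 (the smallest k with rank((A + 4I)^k) = rank((A + 4I)^(k+1))).

So m_A(x) = (x + 4)^3.

m_A(x) = (x + 4)^3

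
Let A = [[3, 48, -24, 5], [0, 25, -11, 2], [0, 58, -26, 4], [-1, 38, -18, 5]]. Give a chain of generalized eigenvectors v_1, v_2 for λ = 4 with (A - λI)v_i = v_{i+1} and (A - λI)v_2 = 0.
We seek v_1 ∈ ker((A - 4I)^2) \ ker(A - 4I), then set v_{i+1} = (A - 4I) v_i.

One such chain is v_1 = [[0, 0, 0, 1]]^T, v_2 = [[5, 2, 4, 1]]^T. Check: (A - 4I) v_2 = [[0, 0, 0, 0]]^T = 0.

v_1 = [[0, 0, 0, 1]]^T, v_2 = [[5, 2, 4, 1]]^T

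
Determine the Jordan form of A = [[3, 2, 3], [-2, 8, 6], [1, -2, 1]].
J = [[4, 1, 0], [0, 4, 0], [0, 0, 4]]

The characteristic polynomial is det(xI - A) = (x - 4)^3, so the eigenvalues are 4 (algebraic multiplicity 3).

For λ = 4: rank(A - 4I) = 1, rank((A - 4I)^2) = 0. The eigenspace has dimension 3 - 1 = 2, so there are 2 Jordan blocks; the rank sequence gives block sizes [2, 1].

Assembling the blocks gives the Jordan form J above.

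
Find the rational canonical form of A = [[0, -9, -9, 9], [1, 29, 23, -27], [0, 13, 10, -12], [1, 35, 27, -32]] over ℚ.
R = [[0, 0, 0, 9], [1, 0, 0, -3], [0, 1, 0, -12], [0, 0, 1, 7]]

The invariant factors of A (the non-unit diagonal entries of the Smith normal form of xI - A over ℚ[x]) are (x - 3)(x - 1)(x^2 - 3x - 3), each dividing the next. The characteristic polynomial is their product, (x - 3)(x - 1)(x^2 - 3x - 3).

The rational canonical form is the block-diagonal matrix of companion matrices C(f_i):
R = [[0, 0, 0, 9], [1, 0, 0, -3], [0, 1, 0, -12], [0, 0, 1, 7]].

Note the characteristic polynomial does not split into linear factors over ℚ, so A has no Jordan form over ℚ; the rational canonical form exists over any field.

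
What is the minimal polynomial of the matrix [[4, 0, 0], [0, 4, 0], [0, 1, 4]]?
m_A(x) = (x - 4)^2

The characteristic polynomial factors as (x - 4)^3. The minimal polynomial is ∏(x - λ)^{k_λ} where k_λ is the size of the largest Jordan block at λ.

For λ = 4: rank(A - 4I) = 1, and the largest Jordan block has size 2 (the smallest k with rank((A - 4I)^k) = rank((A - 4I)^(k+1))).

So m_A(x) = (x - 4)^2.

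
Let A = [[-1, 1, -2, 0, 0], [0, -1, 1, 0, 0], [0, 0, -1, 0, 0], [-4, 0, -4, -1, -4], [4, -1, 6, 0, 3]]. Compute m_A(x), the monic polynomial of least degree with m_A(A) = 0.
m_A(x) = (x - 3)(x + 1)^3

The characteristic polynomial factors as (x - 3)(x + 1)^4. The minimal polynomial is ∏(x - λ)^{k_λ} where k_λ is the size of the largest Jordan block at λ.

For λ = -1: rank(A + I) = 3, and the largest Jordan block has size 3 (the smallest k with rank((A + I)^k) = rank((A + I)^(k+1))).
For λ = 3: rank(A - 3I) = 4, and the largest Jordan block has size 1 (the smallest k with rank((A - 3I)^k) = rank((A - 3I)^(k+1))).

So m_A(x) = (x - 3)(x + 1)^3.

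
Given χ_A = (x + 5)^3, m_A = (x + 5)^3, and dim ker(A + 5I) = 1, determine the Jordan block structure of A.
Jordan blocks: (-5, 3)

λ = -5: algebraic multiplicity 3 (exponent in χ_A), largest block size 3 (exponent in m_A), 1 block (geometric multiplicity). This forces block sizes [3].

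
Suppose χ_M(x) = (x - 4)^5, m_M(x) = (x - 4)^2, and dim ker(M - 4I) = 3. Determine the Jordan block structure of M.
Jordan blocks: (4, 2), (4, 2), (4, 1)

λ = 4: algebraic multiplicity 5 (exponent in χ_M), largest block size 2 (exponent in m_M), 3 blocks (geometric multiplicity). These force block sizes [2, 2, 1].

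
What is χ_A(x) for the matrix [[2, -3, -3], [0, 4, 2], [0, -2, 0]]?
χ_A(x) = (x - 2)^3

xI - A = [[x - 2, 3, 3], [0, x - 4, -2], [0, 2, x]].

Expanding det(xI - A) along the first row:
det(xI - A) = + (x - 2)·det([[x - 4, -2], [2, x]]) - (3)·det([[0, -2], [0, x]]) + (3)·det([[0, x - 4], [0, 2]]).

Evaluating gives χ_A(x) = x^3 - 6x^2 + 12x - 8 = (x - 2)^3.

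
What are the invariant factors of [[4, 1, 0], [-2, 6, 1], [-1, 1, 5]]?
(x - 5)^3

The Jordan structure of A has elementary divisors (x - 5)^3. Arranging the block sizes at each eigenvalue in decreasing order and taking row products gives the invariant factors.

Invariant factors (smallest first, each dividing the next): (x - 5)^3.

Check: the last factor (x - 5)^3 is the minimal polynomial, and the product (x - 5)^3 is the characteristic polynomial.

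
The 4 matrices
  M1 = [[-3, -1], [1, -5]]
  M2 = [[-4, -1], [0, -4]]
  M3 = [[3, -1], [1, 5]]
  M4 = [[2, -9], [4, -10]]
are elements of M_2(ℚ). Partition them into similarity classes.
Characteristic polynomials: χ_{M1} = (x + 4)^2, χ_{M2} = (x + 4)^2, χ_{M3} = (x - 4)^2, χ_{M4} = (x + 4)^2.

{M1, M2, M4}: invariant factors (x + 4)^2.

{M3}: invariant factors (x - 4)^2.

Matrices are similar if and only if their invariant-factor lists agree; the partition into similarity classes is {M1, M2, M4}, {M3}.

2 classes: {M1, M2, M4}, {M3}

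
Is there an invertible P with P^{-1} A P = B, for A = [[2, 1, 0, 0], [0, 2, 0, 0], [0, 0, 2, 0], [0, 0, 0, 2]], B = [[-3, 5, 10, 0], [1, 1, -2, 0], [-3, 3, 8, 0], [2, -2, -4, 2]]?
Yes.

Two matrices over a field are similar if and only if they have the same invariant factors.

Both A and B have characteristic polynomial (x - 2)^4 and minimal polynomial (x - 2)^2. Computing further, both have invariant factors x - 2, x - 2, (x - 2)^2. Hence A and B are similar.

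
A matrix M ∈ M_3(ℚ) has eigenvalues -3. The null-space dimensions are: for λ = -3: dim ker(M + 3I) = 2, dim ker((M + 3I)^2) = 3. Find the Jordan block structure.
Jordan blocks: (-3, 2), (-3, 1)

λ = -3: successive nullity increments [2, 1] count blocks of size ≥ k; block sizes are [2, 1].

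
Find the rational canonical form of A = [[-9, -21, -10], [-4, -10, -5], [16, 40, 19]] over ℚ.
R = [[0, 0, -6], [1, 0, -5], [0, 1, 0]]

The invariant factors of A (the non-unit diagonal entries of the Smith normal form of xI - A over ℚ[x]) are (x + 1)(x^2 - x + 6), each dividing the next. The characteristic polynomial is their product, (x + 1)(x^2 - x + 6).

The rational canonical form is the block-diagonal matrix of companion matrices C(f_i):
R = [[0, 0, -6], [1, 0, -5], [0, 1, 0]].

Note the characteristic polynomial does not split into linear factors over ℚ, so A has no Jordan form over ℚ; the rational canonical form exists over any field.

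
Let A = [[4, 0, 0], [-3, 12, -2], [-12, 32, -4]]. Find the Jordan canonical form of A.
J = [[4, 1, 0], [0, 4, 0], [0, 0, 4]]

The characteristic polynomial is det(xI - A) = (x - 4)^3, so the eigenvalues are 4 (algebraic multiplicity 3).

For λ = 4: rank(A - 4I) = 1, rank((A - 4I)^2) = 0. The eigenspace has dimension 3 - 1 = 2, so there are 2 Jordan blocks; the rank sequence gives block sizes [2, 1].

Assembling the blocks gives the Jordan form J above.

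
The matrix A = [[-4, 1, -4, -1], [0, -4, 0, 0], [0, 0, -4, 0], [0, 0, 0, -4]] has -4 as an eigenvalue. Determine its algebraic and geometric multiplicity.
algebraic multiplicity 4, geometric multiplicity 3

The characteristic polynomial is (x + 4)^4, so the factor x + 4 appears with exponent 4: the algebraic multiplicity is 4.

rank(A + 4I) = 1, so the eigenspace has dimension 4 - 1 = 3: the geometric multiplicity is 3.

Since 3 < 4, A is not diagonalizable.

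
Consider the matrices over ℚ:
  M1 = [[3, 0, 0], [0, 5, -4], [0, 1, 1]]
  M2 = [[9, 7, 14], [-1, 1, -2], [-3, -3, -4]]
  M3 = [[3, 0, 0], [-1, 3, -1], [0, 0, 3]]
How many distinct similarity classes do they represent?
2 classes: {M1, M3}, {M2}

Characteristic polynomials: χ_{M1} = (x - 3)^3, χ_{M2} = (x - 2)^3, χ_{M3} = (x - 3)^3.

{M1, M3}: invariant factors x - 3, (x - 3)^2.

{M2}: invariant factors x - 2, (x - 2)^2.

Matrices are similar if and only if their invariant-factor lists agree; the partition into similarity classes is {M1, M3}, {M2}.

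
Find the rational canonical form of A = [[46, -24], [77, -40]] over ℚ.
The invariant factors of A (the non-unit diagonal entries of the Smith normal form of xI - A over ℚ[x]) are (x - 4)(x - 2), each dividing the next. The characteristic polynomial is their product, (x - 4)(x - 2).

The rational canonical form is the block-diagonal matrix of companion matrices C(f_i):
R = [[0, -8], [1, 6]].

R = [[0, -8], [1, 6]]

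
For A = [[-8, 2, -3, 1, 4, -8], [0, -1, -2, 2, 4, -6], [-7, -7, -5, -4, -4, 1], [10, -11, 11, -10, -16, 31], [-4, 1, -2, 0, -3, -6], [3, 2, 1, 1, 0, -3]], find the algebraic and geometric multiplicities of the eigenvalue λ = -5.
algebraic multiplicity 6, geometric multiplicity 3

The characteristic polynomial is (x + 5)^6, so the factor x + 5 appears with exponent 6: the algebraic multiplicity is 6.

rank(A + 5I) = 3, so the eigenspace has dimension 6 - 3 = 3: the geometric multiplicity is 3.

Since 3 < 6, A is not diagonalizable.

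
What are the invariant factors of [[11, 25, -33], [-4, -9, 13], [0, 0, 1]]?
The Jordan structure of A has elementary divisors (x - 1)^3. Arranging the block sizes at each eigenvalue in decreasing order and taking row products gives the invariant factors.

Invariant factors (smallest first, each dividing the next): (x - 1)^3.

Check: the last factor (x - 1)^3 is the minimal polynomial, and the product (x - 1)^3 is the characteristic polynomial.

(x - 1)^3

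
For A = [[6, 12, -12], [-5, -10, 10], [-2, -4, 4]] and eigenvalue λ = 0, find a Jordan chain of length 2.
We seek v_1 ∈ ker(A^2) \ ker(A), then set v_{i+1} = A v_i.

One such chain is v_1 = [[-3, 1, 0]]^T, v_2 = [[-6, 5, 2]]^T. Check: A v_2 = [[0, 0, 0]]^T = 0.

v_1 = [[-3, 1, 0]]^T, v_2 = [[-6, 5, 2]]^T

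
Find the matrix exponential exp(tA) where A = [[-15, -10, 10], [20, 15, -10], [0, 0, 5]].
A has Jordan form J = [[-5, 0, 0], [0, 5, 0], [0, 0, 5]] with A = PJP^{-1}, so e^{tA} = P e^{tJ} P^{-1}.

For a Jordan block J_k(λ), e^{tJ_k(λ)} = e^{λt} · (I + tN + t^2 N^2/2! + ... + t^{k-1} N^{k-1}/(k-1)!) where N is the nilpotent superdiagonal part.

Assembling the blocks and conjugating back gives the entries of e^{tA} as shown above.

e^{tA} = [[(2 - e^{10*t})*e^{-5*t}, -2*sinh(5*t), 2*sinh(5*t)], [4*sinh(5*t), (2*e^{10*t} - 1)*e^{-5*t}, -2*sinh(5*t)], [0, 0, e^{5*t}]]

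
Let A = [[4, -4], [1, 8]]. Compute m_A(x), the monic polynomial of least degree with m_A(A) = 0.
m_A(x) = (x - 6)^2

The characteristic polynomial factors as (x - 6)^2. The minimal polynomial is ∏(x - λ)^{k_λ} where k_λ is the size of the largest Jordan block at λ.

For λ = 6: rank(A - 6I) = 1, and the largest Jordan block has size 2 (the smallest k with rank((A - 6I)^k) = rank((A - 6I)^(k+1))).

So m_A(x) = (x - 6)^2.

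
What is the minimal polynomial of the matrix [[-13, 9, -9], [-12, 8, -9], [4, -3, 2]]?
m_A(x) = (x + 1)^2

The characteristic polynomial factors as (x + 1)^3. The minimal polynomial is ∏(x - λ)^{k_λ} where k_λ is the size of the largest Jordan block at λ.

For λ = -1: rank(A + I) = 1, and the largest Jordan block has size 2 (the smallest k with rank((A + I)^k) = rank((A + I)^(k+1))).

So m_A(x) = (x + 1)^2.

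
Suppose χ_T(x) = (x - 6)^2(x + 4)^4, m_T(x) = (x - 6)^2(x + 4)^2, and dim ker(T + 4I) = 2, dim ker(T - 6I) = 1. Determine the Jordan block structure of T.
Jordan blocks: (-4, 2), (-4, 2), (6, 2)

λ = -4: algebraic multiplicity 4 (exponent in χ_T), largest block size 2 (exponent in m_T), 2 blocks (geometric multiplicity). These force block sizes [2, 2].
λ = 6: algebraic multiplicity 2 (exponent in χ_T), largest block size 2 (exponent in m_T), 1 block (geometric multiplicity). This forces block sizes [2].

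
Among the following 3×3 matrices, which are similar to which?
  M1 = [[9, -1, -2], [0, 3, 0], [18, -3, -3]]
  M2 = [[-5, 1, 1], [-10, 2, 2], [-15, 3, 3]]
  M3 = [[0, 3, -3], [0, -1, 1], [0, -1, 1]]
2 classes: {M1}, {M2, M3}

Characteristic polynomials: χ_{M1} = (x - 3)^3, χ_{M2} = x^3, χ_{M3} = x^3.

{M1}: invariant factors x - 3, (x - 3)^2.

{M2, M3}: invariant factors x, x^2.

Matrices are similar if and only if their invariant-factor lists agree; the partition into similarity classes is {M1}, {M2, M3}.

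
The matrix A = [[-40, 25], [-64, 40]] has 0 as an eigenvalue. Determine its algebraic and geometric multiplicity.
The characteristic polynomial is x^2, so the factor x appears with exponent 2: the algebraic multiplicity is 2.

rank(A) = 1, so the eigenspace has dimension 2 - 1 = 1: the geometric multiplicity is 1.

Since 1 < 2, A is not diagonalizable.

algebraic multiplicity 2, geometric multiplicity 1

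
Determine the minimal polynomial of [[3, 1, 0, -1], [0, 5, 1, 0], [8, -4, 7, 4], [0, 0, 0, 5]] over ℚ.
The characteristic polynomial factors as (x - 5)^4. The minimal polynomial is ∏(x - λ)^{k_λ} where k_λ is the size of the largest Jordan block at λ.

For λ = 5: rank(A - 5I) = 2, and the largest Jordan block has size 3 (the smallest k with rank((A - 5I)^k) = rank((A - 5I)^(k+1))).

So m_A(x) = (x - 5)^3.

m_A(x) = (x - 5)^3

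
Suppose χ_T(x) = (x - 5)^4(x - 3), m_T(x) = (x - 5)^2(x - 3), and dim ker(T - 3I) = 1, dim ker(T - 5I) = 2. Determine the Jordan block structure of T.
Jordan blocks: (3, 1), (5, 2), (5, 2)

λ = 3: algebraic multiplicity 1 (exponent in χ_T), largest block size 1 (exponent in m_T), 1 block (geometric multiplicity). This forces block sizes [1].
λ = 5: algebraic multiplicity 4 (exponent in χ_T), largest block size 2 (exponent in m_T), 2 blocks (geometric multiplicity). These force block sizes [2, 2].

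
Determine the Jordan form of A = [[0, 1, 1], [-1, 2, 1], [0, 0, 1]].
J = [[1, 1, 0], [0, 1, 0], [0, 0, 1]]

The characteristic polynomial is det(xI - A) = (x - 1)^3, so the eigenvalues are 1 (algebraic multiplicity 3).

For λ = 1: rank(A - I) = 1, rank((A - I)^2) = 0. The eigenspace has dimension 3 - 1 = 2, so there are 2 Jordan blocks; the rank sequence gives block sizes [2, 1].

Assembling the blocks gives the Jordan form J above.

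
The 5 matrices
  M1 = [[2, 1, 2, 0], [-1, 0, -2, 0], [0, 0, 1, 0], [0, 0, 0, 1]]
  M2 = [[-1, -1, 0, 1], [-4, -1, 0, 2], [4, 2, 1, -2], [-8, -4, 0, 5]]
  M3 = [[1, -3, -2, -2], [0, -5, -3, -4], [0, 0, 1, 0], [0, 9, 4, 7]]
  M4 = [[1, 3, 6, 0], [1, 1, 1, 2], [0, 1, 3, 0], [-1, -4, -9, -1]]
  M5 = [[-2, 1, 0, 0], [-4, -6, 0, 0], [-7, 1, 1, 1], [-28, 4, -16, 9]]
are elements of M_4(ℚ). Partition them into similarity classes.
Characteristic polynomials: χ_{M1} = (x - 1)^4, χ_{M2} = (x - 1)^4, χ_{M3} = (x - 1)^4, χ_{M4} = (x - 1)^4, χ_{M5} = (x - 5)^2(x + 4)^2.

{M1, M2}: invariant factors x - 1, x - 1, (x - 1)^2.

{M3, M4}: invariant factors x - 1, (x - 1)^3.

{M5}: invariant factors (x - 5)^2(x + 4)^2.

Matrices are similar if and only if their invariant-factor lists agree; the partition into similarity classes is {M1, M2}, {M3, M4}, {M5}.

3 classes: {M1, M2}, {M3, M4}, {M5}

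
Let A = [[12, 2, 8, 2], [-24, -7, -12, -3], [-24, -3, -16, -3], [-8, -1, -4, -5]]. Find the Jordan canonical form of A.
J = [[-4, 1, 0, 0], [0, -4, 0, 0], [0, 0, -4, 0], [0, 0, 0, -4]]

The characteristic polynomial is det(xI - A) = (x + 4)^4, so the eigenvalues are -4 (algebraic multiplicity 4).

For λ = -4: rank(A + 4I) = 1, rank((A + 4I)^2) = 0. The eigenspace has dimension 4 - 1 = 3, so there are 3 Jordan blocks; the rank sequence gives block sizes [2, 1, 1].

Assembling the blocks gives the Jordan form J above.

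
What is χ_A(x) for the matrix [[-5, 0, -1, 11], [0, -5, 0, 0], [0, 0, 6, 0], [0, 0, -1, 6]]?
χ_A(x) = (x - 6)^2(x + 5)^2

xI - A = [[x + 5, 0, 1, -11], [0, x + 5, 0, 0], [0, 0, x - 6, 0], [0, 0, 1, x - 6]].

Expanding det(xI - A) along the first row:
det(xI - A) = + (x + 5)·det([[x + 5, 0, 0], [0, x - 6, 0], [0, 1, x - 6]]) - (0)·det([[0, 0, 0], [0, x - 6, 0], [0, 1, x - 6]]) + (1)·det([[0, x + 5, 0], [0, 0, 0], [0, 0, x - 6]]) - (-11)·det([[0, x + 5, 0], [0, 0, x - 6], [0, 0, 1]]).

Evaluating gives χ_A(x) = x^4 - 2x^3 - 59x^2 + 60x + 900 = (x - 6)^2(x + 5)^2.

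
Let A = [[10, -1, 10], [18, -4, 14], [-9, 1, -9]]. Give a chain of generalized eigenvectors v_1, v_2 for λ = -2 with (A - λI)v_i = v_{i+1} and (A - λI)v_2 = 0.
v_1 = [[0, 1, 0]]^T, v_2 = [[-1, -2, 1]]^T

We seek v_1 ∈ ker((A + 2I)^2) \ ker(A + 2I), then set v_{i+1} = (A + 2I) v_i.

One such chain is v_1 = [[0, 1, 0]]^T, v_2 = [[-1, -2, 1]]^T. Check: (A + 2I) v_2 = [[0, 0, 0]]^T = 0.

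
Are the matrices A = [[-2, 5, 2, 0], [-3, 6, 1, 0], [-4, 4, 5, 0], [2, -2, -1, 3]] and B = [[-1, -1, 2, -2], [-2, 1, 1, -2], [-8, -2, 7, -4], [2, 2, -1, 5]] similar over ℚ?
Two matrices over a field are similar if and only if they have the same invariant factors.

Both A and B have characteristic polynomial (x - 3)^4 and minimal polynomial (x - 3)^3. Computing further, both have invariant factors x - 3, (x - 3)^3. Hence A and B are similar.

Yes.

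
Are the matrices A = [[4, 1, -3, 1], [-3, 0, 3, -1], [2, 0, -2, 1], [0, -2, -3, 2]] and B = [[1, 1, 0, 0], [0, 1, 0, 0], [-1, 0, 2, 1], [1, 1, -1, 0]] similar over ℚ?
Yes.

Two matrices over a field are similar if and only if they have the same invariant factors.

Both A and B have characteristic polynomial (x - 1)^4 and minimal polynomial (x - 1)^2. Computing further, both have invariant factors (x - 1)^2, (x - 1)^2. Hence A and B are similar.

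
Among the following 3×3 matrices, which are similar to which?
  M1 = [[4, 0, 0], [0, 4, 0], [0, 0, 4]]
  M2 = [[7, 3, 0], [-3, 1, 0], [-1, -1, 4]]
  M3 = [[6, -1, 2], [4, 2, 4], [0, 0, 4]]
Characteristic polynomials: χ_{M1} = (x - 4)^3, χ_{M2} = (x - 4)^3, χ_{M3} = (x - 4)^3.

{M1}: invariant factors x - 4, x - 4, x - 4.

{M2, M3}: invariant factors x - 4, (x - 4)^2.

Matrices are similar if and only if their invariant-factor lists agree; the partition into similarity classes is {M1}, {M2, M3}.

2 classes: {M1}, {M2, M3}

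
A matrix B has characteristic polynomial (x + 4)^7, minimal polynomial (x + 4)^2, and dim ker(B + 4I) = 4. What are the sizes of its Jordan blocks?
λ = -4: algebraic multiplicity 7 (exponent in χ_B), largest block size 2 (exponent in m_B), 4 blocks (geometric multiplicity). These force block sizes [2, 2, 2, 1].

Jordan blocks: (-4, 2), (-4, 2), (-4, 2), (-4, 1)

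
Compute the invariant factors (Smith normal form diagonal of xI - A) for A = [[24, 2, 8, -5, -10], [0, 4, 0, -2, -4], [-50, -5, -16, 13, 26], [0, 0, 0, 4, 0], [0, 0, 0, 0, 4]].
The Jordan structure of A has elementary divisors (x - 4)^2, (x - 4)^2, (x - 4). Arranging the block sizes at each eigenvalue in decreasing order and taking row products gives the invariant factors.

Invariant factors (smallest first, each dividing the next): x - 4, (x - 4)^2, (x - 4)^2.

Check: the last factor (x - 4)^2 is the minimal polynomial, and the product (x - 4)^5 is the characteristic polynomial.

x - 4, (x - 4)^2, (x - 4)^2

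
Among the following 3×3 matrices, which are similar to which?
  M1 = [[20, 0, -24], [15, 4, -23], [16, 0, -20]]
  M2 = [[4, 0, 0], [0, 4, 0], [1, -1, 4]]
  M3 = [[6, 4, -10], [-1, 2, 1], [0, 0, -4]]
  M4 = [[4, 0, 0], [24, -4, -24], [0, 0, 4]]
Characteristic polynomials: χ_{M1} = (x - 4)^2(x + 4), χ_{M2} = (x - 4)^3, χ_{M3} = (x - 4)^2(x + 4), χ_{M4} = (x - 4)^2(x + 4).

{M1, M3}: invariant factors (x - 4)^2(x + 4).

{M2}: invariant factors x - 4, (x - 4)^2.

{M4}: invariant factors x - 4, (x - 4)(x + 4).

Matrices are similar if and only if their invariant-factor lists agree; the partition into similarity classes is {M1, M3}, {M2}, {M4}.

3 classes: {M1, M3}, {M2}, {M4}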